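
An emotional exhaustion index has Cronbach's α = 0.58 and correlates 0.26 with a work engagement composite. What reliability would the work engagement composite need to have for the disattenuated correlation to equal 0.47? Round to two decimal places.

r_true = r_obs / √(r_xx · r_yy) ⇒ 0.47 = 0.26 / √(0.58 · r_yy).
√(0.58 · r_yy) = 0.26 / 0.47 = 0.5532; 0.58 · r_yy = 0.3060; r_yy = 0.3060 / 0.58 ≈ 0.53.

0.53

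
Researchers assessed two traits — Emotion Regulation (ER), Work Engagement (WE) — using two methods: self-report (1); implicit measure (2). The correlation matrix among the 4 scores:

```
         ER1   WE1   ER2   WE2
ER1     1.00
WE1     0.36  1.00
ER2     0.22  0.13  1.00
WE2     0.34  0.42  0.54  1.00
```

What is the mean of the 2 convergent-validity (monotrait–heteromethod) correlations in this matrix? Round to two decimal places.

0.32

Convergent values: 0.22, 0.42; mean = 0.64/2 = 0.32.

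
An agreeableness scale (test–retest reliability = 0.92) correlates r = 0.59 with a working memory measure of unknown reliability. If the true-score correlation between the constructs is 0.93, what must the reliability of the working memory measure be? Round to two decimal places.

0.44

r_true = r_obs / √(r_xx · r_yy) ⇒ 0.93 = 0.59 / √(0.92 · r_yy).
√(0.92 · r_yy) = 0.59 / 0.93 = 0.6344; 0.92 · r_yy = 0.4025; r_yy = 0.4025 / 0.92 ≈ 0.44.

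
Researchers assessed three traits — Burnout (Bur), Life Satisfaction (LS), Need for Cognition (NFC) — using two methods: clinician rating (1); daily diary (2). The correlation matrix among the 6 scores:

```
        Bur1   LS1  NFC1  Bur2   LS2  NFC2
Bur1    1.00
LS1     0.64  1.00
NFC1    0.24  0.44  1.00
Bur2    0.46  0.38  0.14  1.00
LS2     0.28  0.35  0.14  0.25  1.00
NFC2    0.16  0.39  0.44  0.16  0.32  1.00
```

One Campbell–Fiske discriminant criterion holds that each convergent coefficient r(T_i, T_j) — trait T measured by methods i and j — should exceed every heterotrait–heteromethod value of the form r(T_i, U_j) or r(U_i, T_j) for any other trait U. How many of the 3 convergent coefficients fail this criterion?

1

Checking each validity diagonal entry against its comparison values:
Bur (methods 1·2): 0.46 vs {0.28, 0.38, 0.16, 0.14} → pass.
LS (methods 1·2): 0.35 vs {0.38, 0.28, 0.39, 0.14} → fail.
NFC (methods 1·2): 0.44 vs {0.14, 0.16, 0.14, 0.39} → pass.
1 of 3 fail.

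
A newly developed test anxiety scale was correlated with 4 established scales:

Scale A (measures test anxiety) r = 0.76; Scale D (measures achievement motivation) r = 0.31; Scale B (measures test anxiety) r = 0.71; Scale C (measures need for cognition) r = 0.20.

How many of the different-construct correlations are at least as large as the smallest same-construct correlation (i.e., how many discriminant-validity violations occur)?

0

Convergent (same construct = test anxiety): Scale A, Scale B.
Smallest convergent = 0.71. Discriminant values: 0.31, 0.20; count ≥ 0.71 → 0.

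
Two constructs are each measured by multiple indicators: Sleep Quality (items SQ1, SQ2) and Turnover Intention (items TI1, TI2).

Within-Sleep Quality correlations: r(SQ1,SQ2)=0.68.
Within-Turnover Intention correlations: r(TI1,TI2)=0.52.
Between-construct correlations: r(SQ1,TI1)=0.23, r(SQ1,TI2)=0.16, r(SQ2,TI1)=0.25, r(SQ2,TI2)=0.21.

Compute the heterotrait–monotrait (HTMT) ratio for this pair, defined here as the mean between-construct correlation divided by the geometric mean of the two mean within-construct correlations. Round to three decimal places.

Mean between = 0.85/4 = 0.2125.
Mean within-SQ = 0.68/1 = 0.6800; mean within-TI = 0.52/1 = 0.5200.
Geometric mean = √(0.6800 × 0.5200) = 0.5946.
HTMT = 0.2125 / 0.5946 = 0.357.

0.357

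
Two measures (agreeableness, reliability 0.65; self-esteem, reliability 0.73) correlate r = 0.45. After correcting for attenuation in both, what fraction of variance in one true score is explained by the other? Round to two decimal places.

Disattenuated r = 0.45 / √(0.65 × 0.73) = 0.45 / 0.6888 = 0.6533.
Shared true-score variance = 0.6533² = 0.4268 ≈ 0.43.

0.43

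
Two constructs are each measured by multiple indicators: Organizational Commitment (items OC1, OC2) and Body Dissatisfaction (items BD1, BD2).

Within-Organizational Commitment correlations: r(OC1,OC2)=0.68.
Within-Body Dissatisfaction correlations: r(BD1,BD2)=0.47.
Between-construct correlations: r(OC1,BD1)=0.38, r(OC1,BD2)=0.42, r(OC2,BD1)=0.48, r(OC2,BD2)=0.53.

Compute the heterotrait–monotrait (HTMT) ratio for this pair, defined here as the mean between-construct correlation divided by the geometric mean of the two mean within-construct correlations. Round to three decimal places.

Mean between = 1.81/4 = 0.4525.
Mean within-OC = 0.68/1 = 0.6800; mean within-BD = 0.47/1 = 0.4700.
Geometric mean = √(0.6800 × 0.4700) = 0.5653.
HTMT = 0.4525 / 0.5653 = 0.800.

0.800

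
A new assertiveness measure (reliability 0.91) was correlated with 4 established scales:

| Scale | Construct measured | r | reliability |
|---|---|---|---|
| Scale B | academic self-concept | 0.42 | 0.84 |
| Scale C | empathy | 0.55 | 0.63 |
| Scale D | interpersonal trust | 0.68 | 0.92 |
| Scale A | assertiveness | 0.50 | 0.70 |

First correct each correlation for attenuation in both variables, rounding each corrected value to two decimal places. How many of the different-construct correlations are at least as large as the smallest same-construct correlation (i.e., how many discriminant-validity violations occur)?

Disattenuated r (r / √(r_scale · r_new)):
  Scale B (disc): 0.42 / √(0.84·0.91) = 0.48
  Scale C (disc): 0.55 / √(0.63·0.91) = 0.73
  Scale D (disc): 0.68 / √(0.92·0.91) = 0.74
  Scale A (conv): 0.50 / √(0.70·0.91) = 0.63
Smallest convergent = 0.63. Discriminant values: 0.48, 0.73, 0.74; count ≥ 0.63 → 2.

2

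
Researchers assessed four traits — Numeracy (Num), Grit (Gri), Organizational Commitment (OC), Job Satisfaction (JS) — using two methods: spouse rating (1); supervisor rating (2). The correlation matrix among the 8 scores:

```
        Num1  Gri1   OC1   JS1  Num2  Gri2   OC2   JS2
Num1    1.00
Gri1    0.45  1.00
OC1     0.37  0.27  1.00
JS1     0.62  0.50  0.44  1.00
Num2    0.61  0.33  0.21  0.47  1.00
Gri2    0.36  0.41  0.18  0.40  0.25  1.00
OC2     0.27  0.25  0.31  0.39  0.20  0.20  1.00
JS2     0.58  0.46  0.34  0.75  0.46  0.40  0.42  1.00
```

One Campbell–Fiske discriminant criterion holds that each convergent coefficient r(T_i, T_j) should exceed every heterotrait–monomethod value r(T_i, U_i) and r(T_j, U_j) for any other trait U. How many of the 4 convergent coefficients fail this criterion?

Each convergent coefficient versus the relevant comparison correlations:
Num (methods 1·2): 0.61 vs {0.45, 0.25, 0.37, 0.20, 0.62, 0.46} → fail.
Gri (methods 1·2): 0.41 vs {0.45, 0.25, 0.27, 0.20, 0.50, 0.40} → fail.
OC (methods 1·2): 0.31 vs {0.37, 0.20, 0.27, 0.20, 0.44, 0.42} → fail.
JS (methods 1·2): 0.75 vs {0.62, 0.46, 0.50, 0.40, 0.44, 0.42} → pass.
3 of 4 fail.

3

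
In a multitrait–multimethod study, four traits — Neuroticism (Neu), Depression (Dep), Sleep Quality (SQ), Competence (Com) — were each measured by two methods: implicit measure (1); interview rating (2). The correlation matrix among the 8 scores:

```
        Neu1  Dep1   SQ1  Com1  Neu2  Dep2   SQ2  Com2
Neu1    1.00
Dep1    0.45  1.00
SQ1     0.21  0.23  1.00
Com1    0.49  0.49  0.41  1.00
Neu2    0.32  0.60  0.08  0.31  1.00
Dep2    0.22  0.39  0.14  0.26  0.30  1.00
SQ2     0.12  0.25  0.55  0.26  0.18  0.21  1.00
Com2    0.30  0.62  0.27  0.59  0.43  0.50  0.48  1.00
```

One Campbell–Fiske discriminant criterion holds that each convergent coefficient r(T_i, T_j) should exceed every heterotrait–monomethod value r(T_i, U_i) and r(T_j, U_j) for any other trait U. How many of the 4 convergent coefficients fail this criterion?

2

Checking each validity diagonal entry against its comparison values:
Neu (methods 1·2): 0.32 vs {0.45, 0.30, 0.21, 0.18, 0.49, 0.43} → fail.
Dep (methods 1·2): 0.39 vs {0.45, 0.30, 0.23, 0.21, 0.49, 0.50} → fail.
SQ (methods 1·2): 0.55 vs {0.21, 0.18, 0.23, 0.21, 0.41, 0.48} → pass.
Com (methods 1·2): 0.59 vs {0.49, 0.43, 0.49, 0.50, 0.41, 0.48} → pass.
2 of 4 fail.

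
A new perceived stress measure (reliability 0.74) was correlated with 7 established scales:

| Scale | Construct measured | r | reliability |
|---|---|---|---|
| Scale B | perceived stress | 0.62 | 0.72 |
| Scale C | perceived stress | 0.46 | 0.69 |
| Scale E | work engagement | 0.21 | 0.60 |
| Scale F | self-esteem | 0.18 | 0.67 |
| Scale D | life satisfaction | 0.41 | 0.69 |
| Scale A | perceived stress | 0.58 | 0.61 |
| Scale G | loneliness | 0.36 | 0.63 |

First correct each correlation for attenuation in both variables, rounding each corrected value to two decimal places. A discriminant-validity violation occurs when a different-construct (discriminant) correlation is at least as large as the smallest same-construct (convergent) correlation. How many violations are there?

0

Disattenuated r (r / √(r_scale · r_new)):
  Scale B (conv): 0.62 / √(0.72·0.74) = 0.85
  Scale C (conv): 0.46 / √(0.69·0.74) = 0.64
  Scale E (disc): 0.21 / √(0.60·0.74) = 0.32
  Scale F (disc): 0.18 / √(0.67·0.74) = 0.26
  Scale D (disc): 0.41 / √(0.69·0.74) = 0.57
  Scale A (conv): 0.58 / √(0.61·0.74) = 0.86
  Scale G (disc): 0.36 / √(0.63·0.74) = 0.53
Smallest convergent = 0.64. Discriminant values: 0.32, 0.26, 0.57, 0.53; count ≥ 0.64 → 0.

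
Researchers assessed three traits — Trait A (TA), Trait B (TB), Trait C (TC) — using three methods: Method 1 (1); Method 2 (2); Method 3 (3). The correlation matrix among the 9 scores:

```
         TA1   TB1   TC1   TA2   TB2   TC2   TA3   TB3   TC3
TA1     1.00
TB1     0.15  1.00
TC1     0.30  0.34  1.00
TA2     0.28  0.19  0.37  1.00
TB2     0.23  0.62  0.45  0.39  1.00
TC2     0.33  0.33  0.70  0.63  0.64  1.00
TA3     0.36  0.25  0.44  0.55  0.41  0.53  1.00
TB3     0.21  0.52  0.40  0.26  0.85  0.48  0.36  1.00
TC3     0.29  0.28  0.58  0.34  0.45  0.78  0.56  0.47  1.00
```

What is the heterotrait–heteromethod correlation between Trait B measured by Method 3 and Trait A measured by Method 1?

0.21

Different traits and methods: r(TB3, TA1) = 0.21.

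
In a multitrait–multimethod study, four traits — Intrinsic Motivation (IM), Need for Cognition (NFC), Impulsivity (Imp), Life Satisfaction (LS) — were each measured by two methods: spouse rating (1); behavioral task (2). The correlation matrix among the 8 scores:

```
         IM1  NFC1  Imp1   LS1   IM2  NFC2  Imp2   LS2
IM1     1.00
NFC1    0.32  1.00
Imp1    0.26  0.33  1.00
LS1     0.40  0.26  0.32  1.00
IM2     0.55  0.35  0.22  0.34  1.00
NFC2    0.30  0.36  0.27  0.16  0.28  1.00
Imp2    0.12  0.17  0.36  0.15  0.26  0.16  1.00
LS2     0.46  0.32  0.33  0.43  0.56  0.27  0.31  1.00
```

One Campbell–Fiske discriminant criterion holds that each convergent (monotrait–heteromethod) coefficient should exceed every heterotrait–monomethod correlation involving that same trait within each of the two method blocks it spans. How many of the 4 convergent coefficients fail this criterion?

2

Convergent coefficients and their comparison sets:
IM (methods 1·2): 0.55 vs {0.32, 0.28, 0.26, 0.26, 0.40, 0.56} → fail.
NFC (methods 1·2): 0.36 vs {0.32, 0.28, 0.33, 0.16, 0.26, 0.27} → pass.
Imp (methods 1·2): 0.36 vs {0.26, 0.26, 0.33, 0.16, 0.32, 0.31} → pass.
LS (methods 1·2): 0.43 vs {0.40, 0.56, 0.26, 0.27, 0.32, 0.31} → fail.
2 of 4 fail.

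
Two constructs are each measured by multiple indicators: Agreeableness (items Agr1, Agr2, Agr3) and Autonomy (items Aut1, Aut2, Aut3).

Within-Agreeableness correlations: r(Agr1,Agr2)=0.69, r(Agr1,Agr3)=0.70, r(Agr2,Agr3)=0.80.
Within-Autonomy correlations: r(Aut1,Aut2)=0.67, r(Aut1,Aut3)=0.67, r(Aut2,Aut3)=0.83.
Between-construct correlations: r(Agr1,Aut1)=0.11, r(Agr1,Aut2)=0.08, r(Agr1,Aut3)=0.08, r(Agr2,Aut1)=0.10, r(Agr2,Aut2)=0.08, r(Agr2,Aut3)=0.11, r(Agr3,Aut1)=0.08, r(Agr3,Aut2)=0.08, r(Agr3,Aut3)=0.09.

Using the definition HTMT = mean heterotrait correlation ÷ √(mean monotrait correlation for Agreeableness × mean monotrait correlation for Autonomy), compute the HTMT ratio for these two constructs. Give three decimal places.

Between-construct mean = 0.81/9 = 0.0900.
Mean within-Agr = 2.19/3 = 0.7300; mean within-Aut = 2.17/3 = 0.7233.
Geometric mean = √(0.7300 × 0.7233) = 0.7266.
HTMT = 0.0900 / 0.7266 = 0.124.

0.124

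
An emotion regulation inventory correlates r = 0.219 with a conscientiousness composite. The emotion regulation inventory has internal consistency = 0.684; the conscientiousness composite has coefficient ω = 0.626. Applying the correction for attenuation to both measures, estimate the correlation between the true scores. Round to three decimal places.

r_true = r_obs / √(r_xx · r_yy) = 0.219 / √(0.684 × 0.626) = 0.219 / √0.428184 = 0.219 / 0.6544 ≈ 0.335.

0.335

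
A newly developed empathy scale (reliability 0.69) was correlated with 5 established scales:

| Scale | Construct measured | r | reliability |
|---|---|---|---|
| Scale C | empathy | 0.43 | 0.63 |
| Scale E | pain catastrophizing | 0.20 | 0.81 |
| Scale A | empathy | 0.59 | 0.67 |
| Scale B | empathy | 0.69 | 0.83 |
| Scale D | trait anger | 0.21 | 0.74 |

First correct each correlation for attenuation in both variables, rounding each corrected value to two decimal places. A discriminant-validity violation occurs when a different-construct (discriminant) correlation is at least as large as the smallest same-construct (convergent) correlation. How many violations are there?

0

Disattenuated r (r / √(r_scale · r_new)):
  Scale C (conv): 0.43 / √(0.63·0.69) = 0.65
  Scale E (disc): 0.20 / √(0.81·0.69) = 0.27
  Scale A (conv): 0.59 / √(0.67·0.69) = 0.87
  Scale B (conv): 0.69 / √(0.83·0.69) = 0.91
  Scale D (disc): 0.21 / √(0.74·0.69) = 0.29
Smallest convergent = 0.65. Discriminant values: 0.27, 0.29; count ≥ 0.65 → 0.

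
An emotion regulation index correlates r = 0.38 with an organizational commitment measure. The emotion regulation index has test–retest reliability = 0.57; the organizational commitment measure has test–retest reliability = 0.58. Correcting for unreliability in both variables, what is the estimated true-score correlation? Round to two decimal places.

0.66

r_true = r_obs / √(r_xx · r_yy) = 0.38 / √(0.57 × 0.58) = 0.38 / √0.3306 = 0.38 / 0.5750 ≈ 0.66.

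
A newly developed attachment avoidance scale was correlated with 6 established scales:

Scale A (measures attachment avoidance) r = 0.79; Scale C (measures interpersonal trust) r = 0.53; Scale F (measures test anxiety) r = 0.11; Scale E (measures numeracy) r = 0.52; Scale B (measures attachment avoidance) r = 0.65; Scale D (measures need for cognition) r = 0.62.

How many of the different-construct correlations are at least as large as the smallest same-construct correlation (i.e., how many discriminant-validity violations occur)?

0

Convergent (same construct = attachment avoidance): Scale A, Scale B.
Smallest convergent = 0.65. Discriminant values: 0.53, 0.11, 0.52, 0.62; count ≥ 0.65 → 0.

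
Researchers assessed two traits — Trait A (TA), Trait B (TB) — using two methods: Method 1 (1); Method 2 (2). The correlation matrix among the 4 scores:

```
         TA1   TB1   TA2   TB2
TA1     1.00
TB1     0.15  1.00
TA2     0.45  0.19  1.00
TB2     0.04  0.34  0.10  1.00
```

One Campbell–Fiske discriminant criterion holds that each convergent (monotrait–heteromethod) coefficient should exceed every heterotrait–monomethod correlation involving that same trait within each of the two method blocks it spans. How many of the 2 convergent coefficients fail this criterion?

0

Each convergent coefficient versus the relevant comparison correlations:
TA (methods 1·2): 0.45 vs {0.15, 0.10} → pass.
TB (methods 1·2): 0.34 vs {0.15, 0.10} → pass.
0 of 2 fail.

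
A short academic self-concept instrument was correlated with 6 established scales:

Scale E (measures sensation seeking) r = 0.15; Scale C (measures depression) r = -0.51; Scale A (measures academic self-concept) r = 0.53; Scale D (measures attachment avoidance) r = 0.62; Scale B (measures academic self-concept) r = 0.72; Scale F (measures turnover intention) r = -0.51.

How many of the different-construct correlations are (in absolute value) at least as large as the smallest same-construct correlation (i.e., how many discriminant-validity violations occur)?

Convergent (same construct = academic self-concept): Scale A, Scale B.
Smallest convergent = 0.53. Discriminant |r|: 0.15, 0.51, 0.62, 0.51; count ≥ 0.53 → 1.

1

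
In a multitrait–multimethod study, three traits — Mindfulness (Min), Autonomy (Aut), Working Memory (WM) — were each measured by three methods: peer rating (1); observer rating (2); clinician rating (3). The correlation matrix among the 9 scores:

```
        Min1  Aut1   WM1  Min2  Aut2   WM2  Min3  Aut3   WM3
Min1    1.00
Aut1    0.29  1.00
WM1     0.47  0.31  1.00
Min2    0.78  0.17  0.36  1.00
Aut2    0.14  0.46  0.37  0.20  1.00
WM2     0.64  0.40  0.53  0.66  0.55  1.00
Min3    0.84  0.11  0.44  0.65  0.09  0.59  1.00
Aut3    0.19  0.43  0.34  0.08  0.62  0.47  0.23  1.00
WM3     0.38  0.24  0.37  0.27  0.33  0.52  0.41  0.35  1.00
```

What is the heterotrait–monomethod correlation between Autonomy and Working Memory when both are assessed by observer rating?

Different traits, same method: r(Aut2, WM2) = 0.55.

0.55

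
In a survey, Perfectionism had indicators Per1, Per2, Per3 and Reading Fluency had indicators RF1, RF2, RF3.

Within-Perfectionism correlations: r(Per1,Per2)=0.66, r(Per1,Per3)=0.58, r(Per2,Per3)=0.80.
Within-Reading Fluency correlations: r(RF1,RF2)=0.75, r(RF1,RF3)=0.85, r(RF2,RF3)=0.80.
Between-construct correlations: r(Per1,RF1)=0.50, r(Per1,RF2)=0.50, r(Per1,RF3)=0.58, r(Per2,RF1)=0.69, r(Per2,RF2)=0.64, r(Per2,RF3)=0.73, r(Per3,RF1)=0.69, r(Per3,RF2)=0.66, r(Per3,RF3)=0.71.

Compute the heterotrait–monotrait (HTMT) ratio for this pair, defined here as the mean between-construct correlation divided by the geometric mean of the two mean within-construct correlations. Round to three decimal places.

0.859

Mean between = 5.70/9 = 0.6333.
Mean within-Per = 2.04/3 = 0.6800; mean within-RF = 2.40/3 = 0.8000.
Geometric mean = √(0.6800 × 0.8000) = 0.7376.
HTMT = 0.6333 / 0.7376 = 0.859.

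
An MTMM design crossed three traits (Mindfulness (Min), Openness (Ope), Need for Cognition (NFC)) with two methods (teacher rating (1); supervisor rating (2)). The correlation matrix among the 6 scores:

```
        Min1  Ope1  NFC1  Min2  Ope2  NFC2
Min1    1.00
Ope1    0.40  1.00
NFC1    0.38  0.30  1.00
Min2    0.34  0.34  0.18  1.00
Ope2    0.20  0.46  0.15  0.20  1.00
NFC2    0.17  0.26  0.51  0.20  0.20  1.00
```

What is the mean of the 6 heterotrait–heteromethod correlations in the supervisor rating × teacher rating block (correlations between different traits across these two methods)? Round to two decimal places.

0.22

HTHM values (method 2 × method 1): 0.34, 0.18, 0.20, 0.15, 0.17, 0.26; mean = 1.30/6 = 0.22.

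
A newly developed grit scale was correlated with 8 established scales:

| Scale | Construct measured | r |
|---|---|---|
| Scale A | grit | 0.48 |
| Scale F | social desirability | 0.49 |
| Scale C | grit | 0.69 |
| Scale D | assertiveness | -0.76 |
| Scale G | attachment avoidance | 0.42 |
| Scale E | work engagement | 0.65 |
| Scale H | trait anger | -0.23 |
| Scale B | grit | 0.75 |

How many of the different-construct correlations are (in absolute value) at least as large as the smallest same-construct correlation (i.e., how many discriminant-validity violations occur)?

Convergent (same construct = grit): Scale A, Scale C, Scale B.
Smallest convergent = 0.48. Discriminant |r|: 0.49, 0.76, 0.42, 0.65, 0.23; count ≥ 0.48 → 3.

3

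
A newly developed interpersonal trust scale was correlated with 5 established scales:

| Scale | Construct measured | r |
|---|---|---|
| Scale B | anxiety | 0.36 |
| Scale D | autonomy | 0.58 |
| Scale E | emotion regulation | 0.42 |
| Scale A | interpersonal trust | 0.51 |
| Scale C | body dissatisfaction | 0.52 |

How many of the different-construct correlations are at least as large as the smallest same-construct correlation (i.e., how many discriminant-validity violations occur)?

Convergent (same construct = interpersonal trust): Scale A.
Smallest convergent = 0.51. Discriminant values: 0.36, 0.58, 0.42, 0.52; count ≥ 0.51 → 2.

2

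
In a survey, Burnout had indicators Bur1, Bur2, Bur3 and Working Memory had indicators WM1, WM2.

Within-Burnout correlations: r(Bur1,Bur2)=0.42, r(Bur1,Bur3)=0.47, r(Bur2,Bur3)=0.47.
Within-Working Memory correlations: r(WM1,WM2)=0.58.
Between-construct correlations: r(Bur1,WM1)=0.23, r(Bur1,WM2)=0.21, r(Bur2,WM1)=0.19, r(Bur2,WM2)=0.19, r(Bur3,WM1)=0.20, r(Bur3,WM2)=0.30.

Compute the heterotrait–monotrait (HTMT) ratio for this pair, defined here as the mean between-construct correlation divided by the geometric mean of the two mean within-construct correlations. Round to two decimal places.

Between-construct mean = 1.32/6 = 0.2200.
Mean within-Bur = 1.36/3 = 0.4533; mean within-WM = 0.58/1 = 0.5800.
Geometric mean = √(0.4533 × 0.5800) = 0.5128.
HTMT = 0.2200 / 0.5128 = 0.43.

0.43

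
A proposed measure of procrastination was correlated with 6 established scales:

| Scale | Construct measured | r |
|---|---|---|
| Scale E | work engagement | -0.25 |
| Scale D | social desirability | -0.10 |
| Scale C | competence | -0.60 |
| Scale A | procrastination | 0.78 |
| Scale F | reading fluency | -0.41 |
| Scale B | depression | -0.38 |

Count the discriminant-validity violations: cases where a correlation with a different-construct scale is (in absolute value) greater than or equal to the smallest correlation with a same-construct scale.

0

Convergent (same construct = procrastination): Scale A.
Smallest convergent = 0.78. Discriminant |r|: 0.25, 0.10, 0.60, 0.41, 0.38; count ≥ 0.78 → 0.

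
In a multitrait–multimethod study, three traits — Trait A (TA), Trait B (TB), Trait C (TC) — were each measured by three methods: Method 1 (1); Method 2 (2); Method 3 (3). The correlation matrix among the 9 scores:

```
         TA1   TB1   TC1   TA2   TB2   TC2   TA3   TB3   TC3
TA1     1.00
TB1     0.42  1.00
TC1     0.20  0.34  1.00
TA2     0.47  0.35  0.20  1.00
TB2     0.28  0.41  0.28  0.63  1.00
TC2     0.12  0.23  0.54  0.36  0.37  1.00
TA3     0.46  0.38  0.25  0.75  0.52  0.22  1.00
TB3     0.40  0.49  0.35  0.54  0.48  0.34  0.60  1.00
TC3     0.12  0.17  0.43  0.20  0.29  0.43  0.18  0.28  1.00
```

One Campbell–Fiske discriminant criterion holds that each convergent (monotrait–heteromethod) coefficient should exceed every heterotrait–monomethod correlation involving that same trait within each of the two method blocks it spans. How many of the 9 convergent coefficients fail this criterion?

5

Each convergent coefficient versus the relevant comparison correlations:
TA (methods 1·2): 0.47 vs {0.42, 0.63, 0.20, 0.36} → fail.
TA (methods 1·3): 0.46 vs {0.42, 0.60, 0.20, 0.18} → fail.
TA (methods 2·3): 0.75 vs {0.63, 0.60, 0.36, 0.18} → pass.
TB (methods 1·2): 0.41 vs {0.42, 0.63, 0.34, 0.37} → fail.
TB (methods 1·3): 0.49 vs {0.42, 0.60, 0.34, 0.28} → fail.
TB (methods 2·3): 0.48 vs {0.63, 0.60, 0.37, 0.28} → fail.
TC (methods 1·2): 0.54 vs {0.20, 0.36, 0.34, 0.37} → pass.
TC (methods 1·3): 0.43 vs {0.20, 0.18, 0.34, 0.28} → pass.
TC (methods 2·3): 0.43 vs {0.36, 0.18, 0.37, 0.28} → pass.
5 of 9 fail.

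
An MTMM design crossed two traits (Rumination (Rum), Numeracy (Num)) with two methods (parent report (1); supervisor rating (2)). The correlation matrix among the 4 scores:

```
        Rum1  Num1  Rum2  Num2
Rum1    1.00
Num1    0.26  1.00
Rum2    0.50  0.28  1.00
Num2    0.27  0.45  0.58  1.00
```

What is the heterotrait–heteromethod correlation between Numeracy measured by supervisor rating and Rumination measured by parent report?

0.27

Different traits and methods: r(Num2, Rum1) = 0.27.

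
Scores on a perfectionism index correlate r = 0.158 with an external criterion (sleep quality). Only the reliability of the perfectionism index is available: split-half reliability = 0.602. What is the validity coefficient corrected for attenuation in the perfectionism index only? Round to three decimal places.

0.204

Single correction: r_c = r_obs / √r_xx = 0.158 / √0.602 = 0.158 / 0.7759 ≈ 0.204.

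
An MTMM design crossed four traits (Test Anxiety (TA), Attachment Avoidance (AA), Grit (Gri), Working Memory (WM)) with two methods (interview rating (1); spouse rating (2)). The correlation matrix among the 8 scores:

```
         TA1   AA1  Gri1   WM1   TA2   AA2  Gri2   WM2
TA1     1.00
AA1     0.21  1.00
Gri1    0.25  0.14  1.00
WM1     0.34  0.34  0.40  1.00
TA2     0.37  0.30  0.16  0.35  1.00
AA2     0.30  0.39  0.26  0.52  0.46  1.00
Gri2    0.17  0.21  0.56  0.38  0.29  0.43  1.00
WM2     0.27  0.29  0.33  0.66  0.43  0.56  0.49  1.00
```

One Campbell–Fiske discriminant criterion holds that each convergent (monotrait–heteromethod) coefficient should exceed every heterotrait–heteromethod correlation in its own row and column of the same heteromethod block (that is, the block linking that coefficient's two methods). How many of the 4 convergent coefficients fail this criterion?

1

Checking each validity diagonal entry against its comparison values:
TA (methods 1·2): 0.37 vs {0.30, 0.30, 0.17, 0.16, 0.27, 0.35} → pass.
AA (methods 1·2): 0.39 vs {0.30, 0.30, 0.21, 0.26, 0.29, 0.52} → fail.
Gri (methods 1·2): 0.56 vs {0.16, 0.17, 0.26, 0.21, 0.33, 0.38} → pass.
WM (methods 1·2): 0.66 vs {0.35, 0.27, 0.52, 0.29, 0.38, 0.33} → pass.
1 of 4 fail.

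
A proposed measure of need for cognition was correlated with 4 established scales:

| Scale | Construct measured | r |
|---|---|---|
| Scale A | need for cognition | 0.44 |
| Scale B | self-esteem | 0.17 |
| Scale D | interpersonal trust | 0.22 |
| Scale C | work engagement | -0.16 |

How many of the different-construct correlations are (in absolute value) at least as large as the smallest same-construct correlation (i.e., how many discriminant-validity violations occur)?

Convergent (same construct = need for cognition): Scale A.
Smallest convergent = 0.44. Discriminant |r|: 0.17, 0.22, 0.16; count ≥ 0.44 → 0.

0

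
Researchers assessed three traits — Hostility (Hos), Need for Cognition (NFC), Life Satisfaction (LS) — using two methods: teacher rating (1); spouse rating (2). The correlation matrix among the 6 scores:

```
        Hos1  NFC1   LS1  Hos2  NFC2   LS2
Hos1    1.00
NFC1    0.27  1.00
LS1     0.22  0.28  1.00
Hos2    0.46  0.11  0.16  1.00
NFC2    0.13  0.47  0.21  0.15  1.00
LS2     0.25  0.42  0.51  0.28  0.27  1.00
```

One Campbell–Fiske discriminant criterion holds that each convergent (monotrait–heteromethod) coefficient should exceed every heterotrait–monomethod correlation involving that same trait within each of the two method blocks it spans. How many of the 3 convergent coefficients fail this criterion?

Checking each validity diagonal entry against its comparison values:
Hos (methods 1·2): 0.46 vs {0.27, 0.15, 0.22, 0.28} → pass.
NFC (methods 1·2): 0.47 vs {0.27, 0.15, 0.28, 0.27} → pass.
LS (methods 1·2): 0.51 vs {0.22, 0.28, 0.28, 0.27} → pass.
0 of 3 fail.

0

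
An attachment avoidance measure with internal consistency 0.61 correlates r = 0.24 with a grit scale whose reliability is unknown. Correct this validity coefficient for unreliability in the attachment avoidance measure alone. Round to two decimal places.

Single correction: r_c = r_obs / √r_xx = 0.24 / √0.61 = 0.24 / 0.7810 ≈ 0.31.

0.31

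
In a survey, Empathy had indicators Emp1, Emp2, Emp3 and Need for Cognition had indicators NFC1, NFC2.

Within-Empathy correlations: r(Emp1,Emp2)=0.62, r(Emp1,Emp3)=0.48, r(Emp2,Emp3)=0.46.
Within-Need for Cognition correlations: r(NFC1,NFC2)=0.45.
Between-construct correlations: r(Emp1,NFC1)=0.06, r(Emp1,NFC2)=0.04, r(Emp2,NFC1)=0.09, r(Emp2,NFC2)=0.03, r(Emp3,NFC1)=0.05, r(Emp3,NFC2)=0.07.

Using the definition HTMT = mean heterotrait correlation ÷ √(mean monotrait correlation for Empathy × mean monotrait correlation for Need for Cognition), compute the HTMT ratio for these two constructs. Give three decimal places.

Mean between = 0.34/6 = 0.0567.
Mean within-Emp = 1.56/3 = 0.5200; mean within-NFC = 0.45/1 = 0.4500.
Geometric mean = √(0.5200 × 0.4500) = 0.4837.
HTMT = 0.0567 / 0.4837 = 0.117.

0.117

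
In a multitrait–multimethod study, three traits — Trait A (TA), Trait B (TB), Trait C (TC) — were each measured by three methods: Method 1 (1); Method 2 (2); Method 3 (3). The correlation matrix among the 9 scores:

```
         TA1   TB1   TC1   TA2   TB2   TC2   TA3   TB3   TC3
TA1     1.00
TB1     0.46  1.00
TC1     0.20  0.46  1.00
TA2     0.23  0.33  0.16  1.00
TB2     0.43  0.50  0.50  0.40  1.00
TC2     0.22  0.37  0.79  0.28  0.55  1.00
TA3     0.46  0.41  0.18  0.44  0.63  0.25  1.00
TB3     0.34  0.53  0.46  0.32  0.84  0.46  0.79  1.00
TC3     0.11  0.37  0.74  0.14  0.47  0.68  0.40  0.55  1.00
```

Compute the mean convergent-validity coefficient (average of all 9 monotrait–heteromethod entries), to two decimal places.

0.58

Convergent values: 0.23, 0.46, 0.44, 0.50, 0.53, 0.84, 0.79, 0.74, 0.68; mean = 5.21/9 = 0.58.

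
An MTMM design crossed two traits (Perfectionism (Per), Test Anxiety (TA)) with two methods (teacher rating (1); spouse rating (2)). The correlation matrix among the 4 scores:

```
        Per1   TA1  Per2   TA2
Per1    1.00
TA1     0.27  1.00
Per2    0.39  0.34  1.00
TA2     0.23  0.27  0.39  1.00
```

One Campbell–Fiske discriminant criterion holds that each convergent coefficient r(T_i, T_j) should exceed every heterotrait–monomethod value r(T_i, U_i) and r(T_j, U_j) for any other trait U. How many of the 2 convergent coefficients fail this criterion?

2

Convergent coefficients and their comparison sets:
Per (methods 1·2): 0.39 vs {0.27, 0.39} → fail.
TA (methods 1·2): 0.27 vs {0.27, 0.39} → fail.
2 of 2 fail.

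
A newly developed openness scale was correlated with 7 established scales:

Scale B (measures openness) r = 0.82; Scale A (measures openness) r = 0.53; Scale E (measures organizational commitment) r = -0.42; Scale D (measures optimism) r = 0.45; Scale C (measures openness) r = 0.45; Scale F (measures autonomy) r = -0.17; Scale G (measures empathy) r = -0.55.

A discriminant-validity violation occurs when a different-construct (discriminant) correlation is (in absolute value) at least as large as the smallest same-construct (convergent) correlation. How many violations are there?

Convergent (same construct = openness): Scale B, Scale A, Scale C.
Smallest convergent = 0.45. Discriminant |r|: 0.42, 0.45, 0.17, 0.55; count ≥ 0.45 → 2.

2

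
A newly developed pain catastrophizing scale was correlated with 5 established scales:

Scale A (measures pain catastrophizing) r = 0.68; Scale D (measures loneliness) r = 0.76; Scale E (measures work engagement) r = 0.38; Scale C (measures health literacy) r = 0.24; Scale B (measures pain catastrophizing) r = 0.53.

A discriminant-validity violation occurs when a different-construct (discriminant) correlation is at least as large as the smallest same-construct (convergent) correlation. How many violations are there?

Convergent (same construct = pain catastrophizing): Scale A, Scale B.
Smallest convergent = 0.53. Discriminant values: 0.76, 0.38, 0.24; count ≥ 0.53 → 1.

1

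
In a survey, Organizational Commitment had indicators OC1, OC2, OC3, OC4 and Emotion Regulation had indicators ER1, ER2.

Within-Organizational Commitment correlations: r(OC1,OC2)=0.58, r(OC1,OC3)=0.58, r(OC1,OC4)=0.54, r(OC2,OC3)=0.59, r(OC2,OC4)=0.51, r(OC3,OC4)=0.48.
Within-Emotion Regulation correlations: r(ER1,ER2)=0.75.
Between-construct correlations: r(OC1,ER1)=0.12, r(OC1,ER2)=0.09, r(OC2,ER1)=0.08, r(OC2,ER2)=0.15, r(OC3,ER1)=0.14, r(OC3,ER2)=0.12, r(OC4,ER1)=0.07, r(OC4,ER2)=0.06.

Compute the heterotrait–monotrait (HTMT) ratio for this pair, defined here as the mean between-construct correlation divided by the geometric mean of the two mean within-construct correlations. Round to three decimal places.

0.162

Between-construct mean = 0.83/8 = 0.1038.
Mean within-OC = 3.28/6 = 0.5467; mean within-ER = 0.75/1 = 0.7500.
Geometric mean = √(0.5467 × 0.7500) = 0.6403.
HTMT = 0.1038 / 0.6403 = 0.162.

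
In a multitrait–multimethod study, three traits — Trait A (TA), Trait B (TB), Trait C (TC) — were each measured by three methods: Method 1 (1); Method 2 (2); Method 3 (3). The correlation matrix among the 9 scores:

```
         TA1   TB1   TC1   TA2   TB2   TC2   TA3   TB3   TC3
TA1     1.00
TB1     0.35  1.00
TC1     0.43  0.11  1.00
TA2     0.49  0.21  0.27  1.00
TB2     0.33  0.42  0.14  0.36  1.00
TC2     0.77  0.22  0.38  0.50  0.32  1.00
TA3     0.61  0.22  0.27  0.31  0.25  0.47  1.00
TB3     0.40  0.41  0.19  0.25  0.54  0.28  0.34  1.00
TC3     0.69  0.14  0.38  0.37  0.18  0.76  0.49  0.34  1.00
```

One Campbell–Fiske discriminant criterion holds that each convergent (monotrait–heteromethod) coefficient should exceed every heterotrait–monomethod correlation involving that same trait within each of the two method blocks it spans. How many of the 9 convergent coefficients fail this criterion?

Each convergent coefficient versus the relevant comparison correlations:
TA (methods 1·2): 0.49 vs {0.35, 0.36, 0.43, 0.50} → fail.
TA (methods 1·3): 0.61 vs {0.35, 0.34, 0.43, 0.49} → pass.
TA (methods 2·3): 0.31 vs {0.36, 0.34, 0.50, 0.49} → fail.
TB (methods 1·2): 0.42 vs {0.35, 0.36, 0.11, 0.32} → pass.
TB (methods 1·3): 0.41 vs {0.35, 0.34, 0.11, 0.34} → pass.
TB (methods 2·3): 0.54 vs {0.36, 0.34, 0.32, 0.34} → pass.
TC (methods 1·2): 0.38 vs {0.43, 0.50, 0.11, 0.32} → fail.
TC (methods 1·3): 0.38 vs {0.43, 0.49, 0.11, 0.34} → fail.
TC (methods 2·3): 0.76 vs {0.50, 0.49, 0.32, 0.34} → pass.
4 of 9 fail.

4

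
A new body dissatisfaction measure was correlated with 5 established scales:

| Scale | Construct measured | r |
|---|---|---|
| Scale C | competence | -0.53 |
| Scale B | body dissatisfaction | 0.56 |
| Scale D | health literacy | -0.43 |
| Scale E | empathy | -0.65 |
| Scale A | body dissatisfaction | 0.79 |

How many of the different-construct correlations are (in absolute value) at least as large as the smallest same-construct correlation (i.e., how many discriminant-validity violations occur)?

1

Convergent (same construct = body dissatisfaction): Scale B, Scale A.
Smallest convergent = 0.56. Discriminant |r|: 0.53, 0.43, 0.65; count ≥ 0.56 → 1.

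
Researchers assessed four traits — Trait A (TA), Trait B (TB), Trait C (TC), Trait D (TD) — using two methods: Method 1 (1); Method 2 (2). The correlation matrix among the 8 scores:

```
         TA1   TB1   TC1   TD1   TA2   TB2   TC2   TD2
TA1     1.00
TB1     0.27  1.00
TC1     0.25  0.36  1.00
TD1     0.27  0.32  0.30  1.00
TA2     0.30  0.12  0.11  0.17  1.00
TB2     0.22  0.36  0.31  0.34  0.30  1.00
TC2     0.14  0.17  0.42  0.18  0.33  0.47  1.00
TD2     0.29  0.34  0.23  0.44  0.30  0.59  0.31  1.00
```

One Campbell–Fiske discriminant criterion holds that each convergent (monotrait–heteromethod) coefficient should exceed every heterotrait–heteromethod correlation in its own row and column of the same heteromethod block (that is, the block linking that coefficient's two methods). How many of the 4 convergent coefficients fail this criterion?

0

Convergent coefficients and their comparison sets:
TA (methods 1·2): 0.30 vs {0.22, 0.12, 0.14, 0.11, 0.29, 0.17} → pass.
TB (methods 1·2): 0.36 vs {0.12, 0.22, 0.17, 0.31, 0.34, 0.34} → pass.
TC (methods 1·2): 0.42 vs {0.11, 0.14, 0.31, 0.17, 0.23, 0.18} → pass.
TD (methods 1·2): 0.44 vs {0.17, 0.29, 0.34, 0.34, 0.18, 0.23} → pass.
0 of 4 fail.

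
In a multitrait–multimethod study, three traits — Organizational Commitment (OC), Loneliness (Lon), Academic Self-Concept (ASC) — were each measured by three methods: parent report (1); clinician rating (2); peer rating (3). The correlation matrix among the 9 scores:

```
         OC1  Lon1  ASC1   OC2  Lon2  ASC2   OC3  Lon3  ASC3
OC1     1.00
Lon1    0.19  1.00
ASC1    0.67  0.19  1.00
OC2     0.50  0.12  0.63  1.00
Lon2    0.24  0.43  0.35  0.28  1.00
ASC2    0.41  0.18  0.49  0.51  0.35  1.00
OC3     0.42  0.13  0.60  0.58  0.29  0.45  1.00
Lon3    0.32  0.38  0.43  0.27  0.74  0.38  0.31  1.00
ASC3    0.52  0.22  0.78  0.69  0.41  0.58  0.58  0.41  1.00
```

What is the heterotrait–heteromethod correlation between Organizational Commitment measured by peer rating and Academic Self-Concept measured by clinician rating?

Different traits and methods: r(OC3, ASC2) = 0.45.

0.45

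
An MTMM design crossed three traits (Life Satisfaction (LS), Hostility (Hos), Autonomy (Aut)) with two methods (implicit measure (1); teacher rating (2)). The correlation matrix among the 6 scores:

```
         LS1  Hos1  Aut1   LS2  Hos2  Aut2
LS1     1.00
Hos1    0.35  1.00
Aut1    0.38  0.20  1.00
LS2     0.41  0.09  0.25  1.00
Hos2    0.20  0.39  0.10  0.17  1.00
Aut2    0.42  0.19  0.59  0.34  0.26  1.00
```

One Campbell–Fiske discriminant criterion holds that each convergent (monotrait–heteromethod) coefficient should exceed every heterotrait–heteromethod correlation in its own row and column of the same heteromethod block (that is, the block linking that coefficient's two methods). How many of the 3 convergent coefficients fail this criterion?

Each convergent coefficient versus the relevant comparison correlations:
LS (methods 1·2): 0.41 vs {0.20, 0.09, 0.42, 0.25} → fail.
Hos (methods 1·2): 0.39 vs {0.09, 0.20, 0.19, 0.10} → pass.
Aut (methods 1·2): 0.59 vs {0.25, 0.42, 0.10, 0.19} → pass.
1 of 3 fail.

1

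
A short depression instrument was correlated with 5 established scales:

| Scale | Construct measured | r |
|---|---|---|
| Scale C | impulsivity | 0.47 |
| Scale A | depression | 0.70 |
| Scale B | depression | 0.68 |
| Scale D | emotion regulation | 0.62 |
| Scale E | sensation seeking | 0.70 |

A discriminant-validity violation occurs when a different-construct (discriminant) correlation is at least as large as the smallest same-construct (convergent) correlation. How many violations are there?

1

Convergent (same construct = depression): Scale A, Scale B.
Smallest convergent = 0.68. Discriminant values: 0.47, 0.62, 0.70; count ≥ 0.68 → 1.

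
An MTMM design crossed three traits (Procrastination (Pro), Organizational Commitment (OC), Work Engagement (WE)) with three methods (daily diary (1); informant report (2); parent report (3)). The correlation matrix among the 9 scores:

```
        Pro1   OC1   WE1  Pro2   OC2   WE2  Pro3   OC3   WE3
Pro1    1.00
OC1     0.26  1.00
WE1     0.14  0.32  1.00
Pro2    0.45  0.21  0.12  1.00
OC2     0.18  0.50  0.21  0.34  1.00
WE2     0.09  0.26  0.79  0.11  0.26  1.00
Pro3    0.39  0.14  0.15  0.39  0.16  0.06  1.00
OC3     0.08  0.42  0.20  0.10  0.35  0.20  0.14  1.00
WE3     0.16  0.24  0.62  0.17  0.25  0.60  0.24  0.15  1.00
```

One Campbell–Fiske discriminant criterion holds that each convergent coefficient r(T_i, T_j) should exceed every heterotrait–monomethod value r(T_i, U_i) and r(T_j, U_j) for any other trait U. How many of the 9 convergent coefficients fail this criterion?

Checking each validity diagonal entry against its comparison values:
Pro (methods 1·2): 0.45 vs {0.26, 0.34, 0.14, 0.11} → pass.
Pro (methods 1·3): 0.39 vs {0.26, 0.14, 0.14, 0.24} → pass.
Pro (methods 2·3): 0.39 vs {0.34, 0.14, 0.11, 0.24} → pass.
OC (methods 1·2): 0.50 vs {0.26, 0.34, 0.32, 0.26} → pass.
OC (methods 1·3): 0.42 vs {0.26, 0.14, 0.32, 0.15} → pass.
OC (methods 2·3): 0.35 vs {0.34, 0.14, 0.26, 0.15} → pass.
WE (methods 1·2): 0.79 vs {0.14, 0.11, 0.32, 0.26} → pass.
WE (methods 1·3): 0.62 vs {0.14, 0.24, 0.32, 0.15} → pass.
WE (methods 2·3): 0.60 vs {0.11, 0.24, 0.26, 0.15} → pass.
0 of 9 fail.

0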